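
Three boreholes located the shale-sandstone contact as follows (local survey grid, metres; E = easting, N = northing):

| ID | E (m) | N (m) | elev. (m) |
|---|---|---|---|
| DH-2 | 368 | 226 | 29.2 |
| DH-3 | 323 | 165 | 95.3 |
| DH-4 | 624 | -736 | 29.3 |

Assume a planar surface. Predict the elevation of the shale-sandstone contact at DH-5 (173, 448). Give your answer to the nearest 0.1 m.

Let the plane be z = a·E + b·N + c.
DH-3−DH-2: −45a − 61b = 66.1;  DH-4−DH-2: 256a − 962b = 0.1.
Solving gives a = −1.07938, b = −0.28734.
Then c = 29.2 − a·368 − b·226 = 491.35.
At (173, 448): z = −186.7 − 128.7 + 491.35 = 175.9 m.

175.9 m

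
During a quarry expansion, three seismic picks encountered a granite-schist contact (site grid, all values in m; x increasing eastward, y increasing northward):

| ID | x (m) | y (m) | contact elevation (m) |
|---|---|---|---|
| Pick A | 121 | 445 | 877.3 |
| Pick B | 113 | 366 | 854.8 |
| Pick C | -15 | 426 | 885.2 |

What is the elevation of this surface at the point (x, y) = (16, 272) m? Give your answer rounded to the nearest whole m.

Let the plane be z = a·x + b·y + c.
Pick B−Pick A: −8a − 79b = −22.5;  Pick C−Pick A: −136a − 19b = 7.9.
Solving gives a = −0.09928, b = 0.29486.
Then c = 877.3 − a·121 − b·445 = 758.10.
At (16, 272): z = −1.6 + 80.2 + 758.10 = 836.7 m.

837 m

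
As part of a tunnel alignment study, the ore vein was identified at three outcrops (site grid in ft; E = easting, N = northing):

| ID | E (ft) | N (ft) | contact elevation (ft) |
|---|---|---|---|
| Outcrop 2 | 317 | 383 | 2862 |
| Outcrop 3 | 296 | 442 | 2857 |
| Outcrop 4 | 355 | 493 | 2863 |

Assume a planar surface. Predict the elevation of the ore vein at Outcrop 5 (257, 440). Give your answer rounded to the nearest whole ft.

2852 ft

Two edge vectors: Outcrop 2→Outcrop 3 = (-21, 59, -5), Outcrop 2→Outcrop 4 = (38, 110, 1).
Normal n = (Outcrop 2→Outcrop 3) × (Outcrop 2→Outcrop 4) = (609, -169, -4552).
So ∂z/∂E = −n_x/n_z = 0.13379 and ∂z/∂N = −n_y/n_z = −0.03713.
Intercept c from Outcrop 2: 2862 − 42.41 + 14.22 = 2833.81.
At (257, 440): z = 34.4 − 16.3 + 2833.81 = 2851.9 ft.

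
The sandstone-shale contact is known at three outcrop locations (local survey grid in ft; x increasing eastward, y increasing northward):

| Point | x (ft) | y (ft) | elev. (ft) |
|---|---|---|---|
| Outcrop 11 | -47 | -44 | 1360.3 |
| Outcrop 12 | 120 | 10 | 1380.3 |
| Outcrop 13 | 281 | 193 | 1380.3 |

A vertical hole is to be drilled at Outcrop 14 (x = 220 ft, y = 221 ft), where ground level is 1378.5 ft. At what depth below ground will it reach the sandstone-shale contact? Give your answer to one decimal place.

Two edge vectors: Outcrop 11→Outcrop 12 = (167, 54, 20), Outcrop 11→Outcrop 13 = (328, 237, 20).
Normal n = (Outcrop 11→Outcrop 12) × (Outcrop 11→Outcrop 13) = (-3660, 3220, 21867).
So ∂z/∂x = −n_x/n_z = 0.16738 and ∂z/∂y = −n_y/n_z = −0.14725.
Intercept c from Outcrop 11: 1360.3 + 7.87 − 6.48 = 1361.69.
At (220, 221): z_contact = 36.82 − 32.54 + 1361.69 = 1365.97 ft.
Depth below ground = 1378.5 − 1365.97 = 12.5 ft.

12.5 ft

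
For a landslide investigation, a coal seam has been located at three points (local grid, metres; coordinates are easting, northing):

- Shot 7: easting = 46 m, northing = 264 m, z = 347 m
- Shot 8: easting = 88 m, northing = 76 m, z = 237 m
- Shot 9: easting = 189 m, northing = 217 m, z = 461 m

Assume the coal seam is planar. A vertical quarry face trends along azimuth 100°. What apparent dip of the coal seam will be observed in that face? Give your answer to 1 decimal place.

42.3°

Two edge vectors: Shot 7→Shot 8 = (42, -188, -110), Shot 7→Shot 9 = (143, -47, 114).
Normal n = (Shot 7→Shot 8) × (Shot 7→Shot 9) = (-26602, -20518, 24910).
So ∂z/∂easting = −n_x/n_z = 1.06792 and ∂z/∂northing = −n_y/n_z = 0.82369.
Unit vector along 100° is (sin 100°, cos 100°) = (0.9848, -0.1736).
Slope in that direction = a·(0.9848) + b·(-0.1736) = 0.90867.
Apparent dip = arctan|0.90867| = 42.3° (true dip is 53.4°, so apparent ≤ true as expected).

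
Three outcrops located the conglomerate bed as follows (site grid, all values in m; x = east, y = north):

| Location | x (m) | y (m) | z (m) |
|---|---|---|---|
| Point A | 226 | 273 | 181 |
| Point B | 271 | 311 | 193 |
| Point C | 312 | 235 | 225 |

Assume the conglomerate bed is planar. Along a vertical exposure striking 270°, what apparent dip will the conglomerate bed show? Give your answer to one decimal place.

23.1°

Let the plane be z = a·x + b·y + c.
Point B−Point A: 45a + 38b = 12;  Point C−Point A: 86a − 38b = 44.
Solving gives a = 0.42748, b = −0.19044.
Unit vector along 270° is (sin 270°, cos 270°) = (-1.0000, -0.0000).
Slope in that direction = a·(-1.0000) + b·(-0.0000) = −0.42748.
Apparent dip = arctan|0.42748| = 23.1° (true dip is 25.1°, so apparent ≤ true as expected).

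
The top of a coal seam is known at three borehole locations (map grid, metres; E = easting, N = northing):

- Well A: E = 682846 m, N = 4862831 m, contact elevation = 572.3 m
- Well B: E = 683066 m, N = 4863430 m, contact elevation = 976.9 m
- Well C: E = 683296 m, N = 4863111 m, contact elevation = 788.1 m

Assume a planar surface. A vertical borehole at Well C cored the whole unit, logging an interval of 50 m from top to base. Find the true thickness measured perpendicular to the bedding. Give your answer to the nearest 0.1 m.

Let the plane be z = a·E + b·N + c.
Well B−Well A: 220a + 599b = 404.6;  Well C−Well A: 450a + 280b = 215.8.
Solving gives a = 0.07683, b = 0.64724.
|∇z| = √(a²+b²) = 0.65179, so dip δ = arctan(0.65179) = 33.10°.
True thickness = vertical thickness × cos δ = 50 × cos 33.10° = 41.9 m.

41.9 m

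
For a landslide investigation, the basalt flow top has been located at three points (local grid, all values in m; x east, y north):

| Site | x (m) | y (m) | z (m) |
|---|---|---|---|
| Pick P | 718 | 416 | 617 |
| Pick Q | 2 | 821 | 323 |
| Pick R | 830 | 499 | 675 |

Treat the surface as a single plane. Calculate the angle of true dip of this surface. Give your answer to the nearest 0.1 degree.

24.9°

Two edge vectors: Pick P→Pick Q = (-716, 405, -294), Pick P→Pick R = (112, 83, 58).
Normal n = (Pick P→Pick Q) × (Pick P→Pick R) = (47892, 8600, -104788).
So ∂z/∂x = −n_x/n_z = 0.45704 and ∂z/∂y = −n_y/n_z = 0.08207.
Gradient magnitude |∇z| = √(a² + b²) = √(0.20888 + 0.00674) = 0.46435.
True dip = arctan(0.46435) = 24.9°, dipping toward W (azimuth ≈ 260°).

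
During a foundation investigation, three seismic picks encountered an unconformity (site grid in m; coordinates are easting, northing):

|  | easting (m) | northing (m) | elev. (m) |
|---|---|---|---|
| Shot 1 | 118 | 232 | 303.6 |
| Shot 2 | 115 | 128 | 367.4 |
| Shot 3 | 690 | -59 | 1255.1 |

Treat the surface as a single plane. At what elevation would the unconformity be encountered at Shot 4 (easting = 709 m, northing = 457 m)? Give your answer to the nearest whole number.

Let the plane be z = a·easting + b·northing + c.
Shot 2−Shot 1: −3a − 104b = 63.8;  Shot 3−Shot 1: 572a − 291b = 951.5.
Solving gives a = 1.33182, b = −0.65188.
Then c = 303.6 − a·118 − b·232 = 297.68.
At (709, 457): z = 944.3 − 297.9 + 297.68 = 944.0 m.

944 m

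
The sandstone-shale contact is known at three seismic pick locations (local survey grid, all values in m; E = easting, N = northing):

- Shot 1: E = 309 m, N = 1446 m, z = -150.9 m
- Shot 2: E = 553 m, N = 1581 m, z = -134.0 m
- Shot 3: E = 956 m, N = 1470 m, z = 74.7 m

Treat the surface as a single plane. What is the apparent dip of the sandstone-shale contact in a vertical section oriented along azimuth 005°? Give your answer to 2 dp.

26.89°

Two edge vectors: Shot 1→Shot 2 = (244, 135, 16.9), Shot 1→Shot 3 = (647, 24, 225.6).
Normal n = (Shot 1→Shot 2) × (Shot 1→Shot 3) = (30050.4, -44112.1, -81489).
So ∂z/∂E = −n_x/n_z = 0.36877 and ∂z/∂N = −n_y/n_z = −0.54133.
Unit vector along 005° is (sin 5°, cos 5°) = (0.0872, 0.9962).
Slope in that direction = a·(0.0872) + b·(0.9962) = −0.50713.
Apparent dip = arctan|0.50713| = 26.89° (true dip is 33.2°, so apparent ≤ true as expected).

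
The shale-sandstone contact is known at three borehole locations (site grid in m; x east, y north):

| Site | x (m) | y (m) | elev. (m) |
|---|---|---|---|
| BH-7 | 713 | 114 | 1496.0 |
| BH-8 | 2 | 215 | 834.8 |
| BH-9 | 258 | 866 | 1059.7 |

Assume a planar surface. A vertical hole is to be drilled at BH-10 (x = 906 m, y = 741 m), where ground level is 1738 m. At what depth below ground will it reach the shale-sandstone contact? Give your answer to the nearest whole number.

75 m

Two edge vectors: BH-7→BH-8 = (-711, 101, -661.2), BH-7→BH-9 = (-455, 752, -436.3).
Normal n = (BH-7→BH-8) × (BH-7→BH-9) = (453156.1, -9363.3, -488717).
So ∂z/∂x = −n_x/n_z = 0.92724 and ∂z/∂y = −n_y/n_z = −0.01916.
Intercept c from BH-7: 1496 − 661.12 + 2.18 = 837.06.
At (906, 741): z_contact = 840.1 − 14.2 + 837.06 = 1662.9 m.
Depth below ground = 1738 − 1662.9 = 75 m.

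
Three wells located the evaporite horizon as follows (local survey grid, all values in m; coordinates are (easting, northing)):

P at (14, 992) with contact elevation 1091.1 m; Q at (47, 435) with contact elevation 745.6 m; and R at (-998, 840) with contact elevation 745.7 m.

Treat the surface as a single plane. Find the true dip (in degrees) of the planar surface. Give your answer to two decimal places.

34.25°

Let the plane be z = a·E + b·N + c.
Q−P: 33a − 557b = −345.5;  R−P: −1012a − 152b = −345.4.
Solving gives a = 0.24595, b = 0.63486.
Gradient magnitude |∇z| = √(a² + b²) = √(0.06049 + 0.40305) = 0.68084.
True dip = arctan(0.68084) = 34.25°, dipping toward SSW (azimuth ≈ 201°).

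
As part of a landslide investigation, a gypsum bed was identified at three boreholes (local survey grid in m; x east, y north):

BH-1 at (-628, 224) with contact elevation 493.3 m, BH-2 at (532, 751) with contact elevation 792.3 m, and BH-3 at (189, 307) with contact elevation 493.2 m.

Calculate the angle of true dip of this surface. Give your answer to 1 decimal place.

36.3°

Let the plane be z = a·x + b·y + c.
BH-2−BH-1: 1160a + 527b = 299;  BH-3−BH-1: 817a + 83b = −0.1.
Solving gives a = −0.07440, b = 0.73112.
Gradient magnitude |∇z| = √(a² + b²) = √(0.00554 + 0.53454) = 0.73490.
True dip = arctan(0.73490) = 36.3°, dipping toward S (azimuth ≈ 174°).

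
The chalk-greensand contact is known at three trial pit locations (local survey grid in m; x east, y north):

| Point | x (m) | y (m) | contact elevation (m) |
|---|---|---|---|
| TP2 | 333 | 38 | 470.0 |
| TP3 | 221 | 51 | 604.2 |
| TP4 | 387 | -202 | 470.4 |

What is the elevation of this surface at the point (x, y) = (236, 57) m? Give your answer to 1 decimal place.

584.1 m

Two edge vectors: TP2→TP3 = (-112, 13, 134.2), TP2→TP4 = (54, -240, 0.4).
Normal n = (TP2→TP3) × (TP2→TP4) = (32213.2, 7291.6, 26178).
So ∂z/∂x = −n_x/n_z = −1.23054 and ∂z/∂y = −n_y/n_z = −0.27854.
Intercept c from TP2: 470 + 409.77 + 10.58 = 890.36.
At (236, 57): z = −290.4 − 15.9 + 890.36 = 584.1 m.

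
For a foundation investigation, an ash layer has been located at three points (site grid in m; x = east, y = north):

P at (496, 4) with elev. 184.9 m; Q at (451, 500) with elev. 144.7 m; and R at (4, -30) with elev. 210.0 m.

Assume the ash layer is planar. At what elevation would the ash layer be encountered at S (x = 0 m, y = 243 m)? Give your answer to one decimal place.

Let the plane be z = a·x + b·y + c.
Q−P: −45a + 496b = −40.2;  R−P: −492a − 34b = 25.1.
Solving gives a = −0.04513, b = −0.08514.
Then c = 184.9 − a·496 − b·4 = 207.63.
At (0, 243): z = 0.0 − 20.7 + 207.63 = 186.9 m.

186.9 m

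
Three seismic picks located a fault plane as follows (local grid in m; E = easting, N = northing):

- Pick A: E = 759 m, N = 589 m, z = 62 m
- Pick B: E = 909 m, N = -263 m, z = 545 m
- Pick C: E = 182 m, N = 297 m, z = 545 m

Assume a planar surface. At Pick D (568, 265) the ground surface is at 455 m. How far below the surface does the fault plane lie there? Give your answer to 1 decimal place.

84.0 m

Two edge vectors: Pick A→Pick B = (150, -852, 483), Pick A→Pick C = (-577, -292, 483).
Normal n = (Pick A→Pick B) × (Pick A→Pick C) = (-270480, -351141, -535404).
So ∂z/∂E = −n_x/n_z = −0.50519 and ∂z/∂N = −n_y/n_z = −0.65584.
Intercept c from Pick A: 62 + 383.44 + 386.29 = 831.73.
At (568, 265): z_contact = −286.95 − 173.80 + 831.73 = 370.98 m.
Depth below ground = 455 − 370.98 = 84.0 m.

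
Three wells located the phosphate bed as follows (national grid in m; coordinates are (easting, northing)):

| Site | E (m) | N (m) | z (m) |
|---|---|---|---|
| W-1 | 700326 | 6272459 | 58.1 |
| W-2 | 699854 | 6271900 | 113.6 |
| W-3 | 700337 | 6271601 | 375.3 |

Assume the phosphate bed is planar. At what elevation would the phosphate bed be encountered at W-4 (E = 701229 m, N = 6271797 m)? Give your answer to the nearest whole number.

585 m

Two edge vectors: W-1→W-2 = (-472, -559, 55.5), W-1→W-3 = (11, -858, 317.2).
Normal n = (W-1→W-2) × (W-1→W-3) = (-129695.8, 150328.9, 411125).
So ∂z/∂E = −n_x/n_z = 0.31546561 and ∂z/∂N = −n_y/n_z = −0.36565254.
Intercept c from W-1: 58.1 − 220928.77 + 2293540.56 = 2072669.89.
At (701229, 6271797): z = 221213.6 − 2293298.5 + 2072669.89 = 585.0 m.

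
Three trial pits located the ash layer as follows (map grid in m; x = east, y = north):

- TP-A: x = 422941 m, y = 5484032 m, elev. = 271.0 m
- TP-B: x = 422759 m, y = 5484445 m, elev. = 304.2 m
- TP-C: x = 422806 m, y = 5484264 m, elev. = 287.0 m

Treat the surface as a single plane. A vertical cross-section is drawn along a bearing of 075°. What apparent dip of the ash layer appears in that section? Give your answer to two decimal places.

Two edge vectors: TP-A→TP-B = (-182, 413, 33.2), TP-A→TP-C = (-135, 232, 16).
Normal n = (TP-A→TP-B) × (TP-A→TP-C) = (-1094.4, -1570, 13531).
So ∂z/∂x = −n_x/n_z = 0.08088 and ∂z/∂y = −n_y/n_z = 0.11603.
Unit vector along 075° is (sin 75°, cos 75°) = (0.9659, 0.2588).
Slope in that direction = a·(0.9659) + b·(0.2588) = 0.10816.
Apparent dip = arctan|0.10816| = 6.17° (true dip is 8.1°, so apparent ≤ true as expected).

6.17°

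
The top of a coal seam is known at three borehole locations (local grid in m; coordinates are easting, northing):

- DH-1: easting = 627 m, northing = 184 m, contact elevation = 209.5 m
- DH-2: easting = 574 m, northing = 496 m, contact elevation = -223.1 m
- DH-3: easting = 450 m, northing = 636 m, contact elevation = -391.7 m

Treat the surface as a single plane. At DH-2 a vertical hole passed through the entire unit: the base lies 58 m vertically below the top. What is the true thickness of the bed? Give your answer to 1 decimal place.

32.9 m

Two edge vectors: DH-1→DH-2 = (-53, 312, -432.6), DH-1→DH-3 = (-177, 452, -601.2).
Normal n = (DH-1→DH-2) × (DH-1→DH-3) = (7960.8, 44706.6, 31268).
So ∂z/∂easting = −n_x/n_z = −0.25460 and ∂z/∂northing = −n_y/n_z = −1.42979.
|∇z| = √(a²+b²) = 1.45228, so dip δ = arctan(1.45228) = 55.45°.
True thickness = vertical thickness × cos δ = 58 × cos 55.45° = 32.9 m.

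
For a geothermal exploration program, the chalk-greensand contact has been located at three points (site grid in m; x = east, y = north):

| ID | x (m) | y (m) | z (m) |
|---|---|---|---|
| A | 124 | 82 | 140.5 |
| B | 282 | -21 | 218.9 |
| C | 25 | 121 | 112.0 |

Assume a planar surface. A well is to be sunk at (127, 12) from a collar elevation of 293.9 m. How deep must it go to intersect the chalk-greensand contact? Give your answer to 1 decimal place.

Let the plane be z = a·x + b·y + c.
B−A: 158a − 103b = 78.4;  C−A: −99a + 39b = −28.5.
Solving gives a = −0.03026, b = −0.80758.
Then c = 140.5 − a·124 − b·82 = 210.47.
At (127, 12): z_contact = −3.84 − 9.69 + 210.47 = 196.94 m.
Depth below ground = 293.9 − 196.94 = 97.0 m.

97.0 m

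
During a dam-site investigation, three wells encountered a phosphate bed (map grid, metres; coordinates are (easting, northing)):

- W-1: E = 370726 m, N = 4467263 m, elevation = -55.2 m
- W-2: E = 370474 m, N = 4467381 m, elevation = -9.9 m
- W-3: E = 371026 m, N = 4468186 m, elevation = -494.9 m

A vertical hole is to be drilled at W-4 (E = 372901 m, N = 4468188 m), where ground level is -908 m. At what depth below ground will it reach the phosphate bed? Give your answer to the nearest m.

243 m

Let the plane be z = a·E + b·N + c.
W-2−W-1: −252a + 118b = 45.3;  W-3−W-1: 300a + 923b = −439.7.
Solving gives a = −0.34961902, b = −0.36274571.
Then c = -55.2 − a·370726 − b·4467263 = 1750038.16.
At (372901, 4468188): z_contact = −130373.3 − 1620816.0 + 1750038.16 = -1151.2 m.
Depth below ground = -908 − (-1151.2) = 243 m.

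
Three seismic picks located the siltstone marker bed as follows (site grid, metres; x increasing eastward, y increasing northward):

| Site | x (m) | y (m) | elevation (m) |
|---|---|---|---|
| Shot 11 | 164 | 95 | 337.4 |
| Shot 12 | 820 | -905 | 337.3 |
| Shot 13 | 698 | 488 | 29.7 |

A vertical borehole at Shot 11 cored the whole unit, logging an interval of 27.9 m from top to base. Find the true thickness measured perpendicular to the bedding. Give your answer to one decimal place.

25.3 m

Two edge vectors: Shot 11→Shot 12 = (656, -1000, -0.1), Shot 11→Shot 13 = (534, 393, -307.7).
Normal n = (Shot 11→Shot 12) × (Shot 11→Shot 13) = (307739.3, 201797.8, 791808).
So ∂z/∂x = −n_x/n_z = −0.38865 and ∂z/∂y = −n_y/n_z = −0.25486.
|∇z| = √(a²+b²) = 0.46476, so dip δ = arctan(0.46476) = 24.93°.
True thickness = vertical thickness × cos δ = 27.9 × cos 24.93° = 25.3 m.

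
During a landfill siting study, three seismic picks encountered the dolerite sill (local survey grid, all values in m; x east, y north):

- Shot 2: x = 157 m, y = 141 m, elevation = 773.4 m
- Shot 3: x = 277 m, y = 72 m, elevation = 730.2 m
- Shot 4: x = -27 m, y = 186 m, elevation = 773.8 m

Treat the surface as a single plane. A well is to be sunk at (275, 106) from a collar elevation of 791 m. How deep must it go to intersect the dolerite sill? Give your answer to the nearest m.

25 m

Let the plane be z = a·x + b·y + c.
Shot 3−Shot 2: 120a − 69b = −43.2;  Shot 4−Shot 2: −184a + 45b = 0.4.
Solving gives a = 0.26266, b = 1.08289.
Then c = 773.4 − a·157 − b·141 = 579.47.
At (275, 106): z_contact = 72.2 + 114.8 + 579.47 = 766.5 m.
Depth below ground = 791 − 766.5 = 25 m.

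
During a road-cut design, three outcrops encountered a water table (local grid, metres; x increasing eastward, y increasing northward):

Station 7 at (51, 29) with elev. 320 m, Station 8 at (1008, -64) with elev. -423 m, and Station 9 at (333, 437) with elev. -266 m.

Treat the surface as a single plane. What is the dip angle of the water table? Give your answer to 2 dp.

Two edge vectors: Station 7→Station 8 = (957, -93, -743), Station 7→Station 9 = (282, 408, -586).
Normal n = (Station 7→Station 8) × (Station 7→Station 9) = (357642, 351276, 416682).
So ∂z/∂x = −n_x/n_z = −0.85831 and ∂z/∂y = −n_y/n_z = −0.84303.
Gradient magnitude |∇z| = √(a² + b²) = √(0.73669 + 0.71070) = 1.20308.
True dip = arctan(1.20308) = 50.27°, dipping toward NE (azimuth ≈ 046°).

50.27°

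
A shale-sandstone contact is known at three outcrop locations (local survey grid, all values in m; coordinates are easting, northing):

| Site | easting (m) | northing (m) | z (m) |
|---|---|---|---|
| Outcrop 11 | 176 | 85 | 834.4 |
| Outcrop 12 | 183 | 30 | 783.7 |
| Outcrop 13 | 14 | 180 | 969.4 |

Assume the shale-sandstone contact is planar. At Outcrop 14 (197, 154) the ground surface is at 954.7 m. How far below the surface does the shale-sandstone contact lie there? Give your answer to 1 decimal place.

Two edge vectors: Outcrop 11→Outcrop 12 = (7, -55, -50.7), Outcrop 11→Outcrop 13 = (-162, 95, 135).
Normal n = (Outcrop 11→Outcrop 12) × (Outcrop 11→Outcrop 13) = (-2608.5, 7268.4, -8245).
So ∂z/∂easting = −n_x/n_z = −0.31637 and ∂z/∂northing = −n_y/n_z = 0.88155.
Intercept c from Outcrop 11: 834.4 + 55.68 − 74.93 = 815.15.
At (197, 154): z_contact = −62.33 + 135.76 + 815.15 = 888.58 m.
Depth below ground = 954.7 − 888.58 = 66.1 m.

66.1 m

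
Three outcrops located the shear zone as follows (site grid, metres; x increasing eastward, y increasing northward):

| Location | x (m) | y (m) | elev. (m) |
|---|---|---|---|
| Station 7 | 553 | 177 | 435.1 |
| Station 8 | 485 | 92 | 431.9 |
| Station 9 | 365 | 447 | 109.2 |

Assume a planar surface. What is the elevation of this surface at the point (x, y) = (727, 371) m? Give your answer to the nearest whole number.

Let the plane be z = a·x + b·y + c.
Station 8−Station 7: −68a − 85b = −3.2;  Station 9−Station 7: −188a + 270b = −325.9.
Solving gives a = 0.83184, b = −0.62783.
Then c = 435.1 − a·553 − b·177 = 86.22.
At (727, 371): z = 604.8 − 232.9 + 86.22 = 458.0 m.

458 m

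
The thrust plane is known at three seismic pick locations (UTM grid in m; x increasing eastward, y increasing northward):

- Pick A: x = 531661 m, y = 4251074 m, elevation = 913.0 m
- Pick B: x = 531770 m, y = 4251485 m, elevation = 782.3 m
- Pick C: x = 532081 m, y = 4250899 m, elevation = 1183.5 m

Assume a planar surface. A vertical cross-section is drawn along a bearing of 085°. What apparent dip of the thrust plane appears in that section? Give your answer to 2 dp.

22.81°

Let the plane be z = a·x + b·y + c.
Pick B−Pick A: 109a + 411b = −130.7;  Pick C−Pick A: 420a − 175b = 270.5.
Solving gives a = 0.46064, b = −0.44017.
Unit vector along 085° is (sin 85°, cos 85°) = (0.9962, 0.0872).
Slope in that direction = a·(0.9962) + b·(0.0872) = 0.42053.
Apparent dip = arctan|0.42053| = 22.81° (true dip is 32.5°, so apparent ≤ true as expected).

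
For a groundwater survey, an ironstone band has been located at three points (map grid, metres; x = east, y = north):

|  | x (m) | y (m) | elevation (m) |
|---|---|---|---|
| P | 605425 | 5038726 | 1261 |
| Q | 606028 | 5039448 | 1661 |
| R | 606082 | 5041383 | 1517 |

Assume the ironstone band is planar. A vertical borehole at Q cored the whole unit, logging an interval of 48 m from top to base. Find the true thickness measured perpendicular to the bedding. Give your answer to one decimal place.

Let the plane be z = a·x + b·y + c.
Q−P: 603a + 722b = 400;  R−P: 657a + 2657b = 256.
Solving gives a = 0.77847, b = −0.09614.
|∇z| = √(a²+b²) = 0.78438, so dip δ = arctan(0.78438) = 38.11°.
True thickness = vertical thickness × cos δ = 48 × cos 38.11° = 37.8 m.

37.8 m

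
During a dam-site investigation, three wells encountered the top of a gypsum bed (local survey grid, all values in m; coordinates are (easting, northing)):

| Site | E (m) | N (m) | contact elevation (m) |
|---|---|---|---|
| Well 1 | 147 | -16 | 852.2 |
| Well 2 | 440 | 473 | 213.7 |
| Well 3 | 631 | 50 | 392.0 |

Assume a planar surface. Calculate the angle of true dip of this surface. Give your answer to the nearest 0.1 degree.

Let the plane be z = a·E + b·N + c.
Well 2−Well 1: 293a + 489b = −638.5;  Well 3−Well 1: 484a + 66b = −460.2.
Solving gives a = −0.84153, b = −0.80150.
Gradient magnitude |∇z| = √(a² + b²) = √(0.70818 + 0.64239) = 1.16214.
True dip = arctan(1.16214) = 49.3°, dipping toward NE (azimuth ≈ 046°).

49.3°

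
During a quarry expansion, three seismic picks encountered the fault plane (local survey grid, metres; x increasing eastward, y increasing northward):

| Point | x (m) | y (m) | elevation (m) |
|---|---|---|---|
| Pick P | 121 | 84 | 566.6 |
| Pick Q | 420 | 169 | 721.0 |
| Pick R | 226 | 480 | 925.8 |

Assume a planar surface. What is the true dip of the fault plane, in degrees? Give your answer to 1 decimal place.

41.3°

Two edge vectors: Pick P→Pick Q = (299, 85, 154.4), Pick P→Pick R = (105, 396, 359.2).
Normal n = (Pick P→Pick Q) × (Pick P→Pick R) = (-30610.4, -91188.8, 109479).
So ∂z/∂x = −n_x/n_z = 0.27960 and ∂z/∂y = −n_y/n_z = 0.83293.
Gradient magnitude |∇z| = √(a² + b²) = √(0.07818 + 0.69378) = 0.87861.
True dip = arctan(0.87861) = 41.3°, dipping toward SSW (azimuth ≈ 199°).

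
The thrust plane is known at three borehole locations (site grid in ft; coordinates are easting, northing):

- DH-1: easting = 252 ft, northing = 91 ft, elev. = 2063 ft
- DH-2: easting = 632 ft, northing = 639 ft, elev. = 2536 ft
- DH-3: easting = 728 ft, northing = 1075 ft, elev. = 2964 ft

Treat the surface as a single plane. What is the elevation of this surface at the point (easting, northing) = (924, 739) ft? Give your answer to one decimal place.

Two edge vectors: DH-1→DH-2 = (380, 548, 473), DH-1→DH-3 = (476, 984, 901).
Normal n = (DH-1→DH-2) × (DH-1→DH-3) = (28316, -117232, 113072).
So ∂z/∂easting = −n_x/n_z = −0.250425 and ∂z/∂northing = −n_y/n_z = 1.036791.
Intercept c from DH-1: 2063 + 63.11 − 94.35 = 2031.76.
At (924, 739): z = −231.4 + 766.2 + 2031.76 = 2566.6 ft.

2566.6 ft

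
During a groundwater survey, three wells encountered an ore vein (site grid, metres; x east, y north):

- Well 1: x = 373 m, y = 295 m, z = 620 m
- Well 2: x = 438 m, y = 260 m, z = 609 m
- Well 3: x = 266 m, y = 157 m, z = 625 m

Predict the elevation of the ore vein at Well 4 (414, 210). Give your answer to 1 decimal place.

608.8 m

Let the plane be z = a·x + b·y + c.
Well 2−Well 1: 65a − 35b = −11;  Well 3−Well 1: −107a − 138b = 5.
Solving gives a = −0.13315, b = 0.06701.
Then c = 620 − a·373 − b·295 = 649.90.
At (414, 210): z = −55.1 + 14.1 + 649.90 = 608.8 m.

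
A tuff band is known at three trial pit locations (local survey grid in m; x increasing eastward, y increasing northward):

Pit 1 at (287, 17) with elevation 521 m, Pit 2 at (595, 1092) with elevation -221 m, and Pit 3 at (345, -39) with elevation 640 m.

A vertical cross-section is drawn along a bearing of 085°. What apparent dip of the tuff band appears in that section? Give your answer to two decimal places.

Let the plane be z = a·x + b·y + c.
Pit 2−Pit 1: 308a + 1075b = −742;  Pit 3−Pit 1: 58a − 56b = 119.
Solving gives a = 1.08512, b = −1.00113.
Unit vector along 085° is (sin 85°, cos 85°) = (0.9962, 0.0872).
Slope in that direction = a·(0.9962) + b·(0.0872) = 0.99373.
Apparent dip = arctan|0.99373| = 44.82° (true dip is 55.9°, so apparent ≤ true as expected).

44.82°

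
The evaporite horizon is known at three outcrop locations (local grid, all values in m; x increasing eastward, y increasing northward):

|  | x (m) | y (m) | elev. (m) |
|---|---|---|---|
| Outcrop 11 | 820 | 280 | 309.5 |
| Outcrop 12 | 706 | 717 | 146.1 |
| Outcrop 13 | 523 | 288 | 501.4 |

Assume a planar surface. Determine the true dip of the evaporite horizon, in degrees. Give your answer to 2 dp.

40.61°

Let the plane be z = a·x + b·y + c.
Outcrop 12−Outcrop 11: −114a + 437b = −163.4;  Outcrop 13−Outcrop 11: −297a + 8b = 191.9.
Solving gives a = −0.66084, b = −0.54631.
Gradient magnitude |∇z| = √(a² + b²) = √(0.43671 + 0.29845) = 0.85742.
True dip = arctan(0.85742) = 40.61°, dipping toward NE (azimuth ≈ 050°).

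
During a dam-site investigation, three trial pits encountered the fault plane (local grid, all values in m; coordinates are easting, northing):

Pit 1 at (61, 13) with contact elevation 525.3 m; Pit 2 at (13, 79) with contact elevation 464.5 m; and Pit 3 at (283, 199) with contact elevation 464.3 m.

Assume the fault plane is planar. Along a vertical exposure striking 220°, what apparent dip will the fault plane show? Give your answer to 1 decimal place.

18.5°

Let the plane be z = a·easting + b·northing + c.
Pit 2−Pit 1: −48a + 66b = −60.8;  Pit 3−Pit 1: 222a + 186b = −61.
Solving gives a = 0.30885, b = −0.69659.
Unit vector along 220° is (sin 220°, cos 220°) = (-0.6428, -0.7660).
Slope in that direction = a·(-0.6428) + b·(-0.7660) = 0.33509.
Apparent dip = arctan|0.33509| = 18.5° (true dip is 37.3°, so apparent ≤ true as expected).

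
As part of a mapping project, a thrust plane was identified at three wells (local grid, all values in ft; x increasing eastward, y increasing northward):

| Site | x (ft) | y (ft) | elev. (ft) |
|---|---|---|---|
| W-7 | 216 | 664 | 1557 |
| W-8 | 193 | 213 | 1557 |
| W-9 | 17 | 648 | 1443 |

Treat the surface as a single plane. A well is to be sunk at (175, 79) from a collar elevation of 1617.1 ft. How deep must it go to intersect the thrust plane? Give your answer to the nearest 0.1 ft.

Let the plane be z = a·x + b·y + c.
W-8−W-7: −23a − 451b = 0;  W-9−W-7: −199a − 16b = −114.
Solving gives a = 0.57522, b = −0.02934.
Then c = 1557 − a·216 − b·664 = 1452.23.
At (175, 79): z_contact = 100.66 − 2.32 + 1452.23 = 1550.58 ft.
Depth below ground = 1617.1 − 1550.58 = 66.5 ft.

66.5 ft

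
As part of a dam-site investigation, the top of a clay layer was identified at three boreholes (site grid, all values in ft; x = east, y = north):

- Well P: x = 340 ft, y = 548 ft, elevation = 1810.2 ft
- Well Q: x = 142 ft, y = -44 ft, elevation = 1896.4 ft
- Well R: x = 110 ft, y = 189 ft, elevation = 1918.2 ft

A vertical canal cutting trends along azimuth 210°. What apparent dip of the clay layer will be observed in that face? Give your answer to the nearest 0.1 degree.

Let the plane be z = a·x + b·y + c.
Well Q−Well P: −198a − 592b = 86.2;  Well R−Well P: −230a − 359b = 108.
Solving gives a = −0.50693, b = 0.02394.
Unit vector along 210° is (sin 210°, cos 210°) = (-0.5000, -0.8660).
Slope in that direction = a·(-0.5000) + b·(-0.8660) = 0.23273.
Apparent dip = arctan|0.23273| = 13.1° (true dip is 26.9°, so apparent ≤ true as expected).

13.1°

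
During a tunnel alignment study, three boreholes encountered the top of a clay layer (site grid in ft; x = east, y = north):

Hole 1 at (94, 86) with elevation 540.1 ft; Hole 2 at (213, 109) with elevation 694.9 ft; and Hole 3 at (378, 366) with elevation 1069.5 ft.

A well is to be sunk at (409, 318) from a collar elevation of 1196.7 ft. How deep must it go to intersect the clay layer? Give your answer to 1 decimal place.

Two edge vectors: Hole 1→Hole 2 = (119, 23, 154.8), Hole 1→Hole 3 = (284, 280, 529.4).
Normal n = (Hole 1→Hole 2) × (Hole 1→Hole 3) = (-31167.8, -19035.4, 26788).
So ∂z/∂x = −n_x/n_z = 1.16350 and ∂z/∂y = −n_y/n_z = 0.71059.
Intercept c from Hole 1: 540.1 − 109.37 − 61.11 = 369.62.
At (409, 318): z_contact = 475.87 + 225.97 + 369.62 = 1071.46 ft.
Depth below ground = 1196.7 − 1071.46 = 125.2 ft.

125.2 ft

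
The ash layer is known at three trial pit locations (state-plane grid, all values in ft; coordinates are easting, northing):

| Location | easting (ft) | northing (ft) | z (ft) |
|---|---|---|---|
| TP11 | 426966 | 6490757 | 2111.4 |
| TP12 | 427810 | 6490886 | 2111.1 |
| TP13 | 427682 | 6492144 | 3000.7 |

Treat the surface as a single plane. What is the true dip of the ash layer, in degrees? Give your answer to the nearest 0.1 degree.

35.2°

Two edge vectors: TP11→TP12 = (844, 129, -0.3), TP11→TP13 = (716, 1387, 889.3).
Normal n = (TP11→TP12) × (TP11→TP13) = (115135.8, -750784, 1078264).
So ∂z/∂easting = −n_x/n_z = −0.10678 and ∂z/∂northing = −n_y/n_z = 0.69629.
Gradient magnitude |∇z| = √(a² + b²) = √(0.01140 + 0.48482) = 0.70443.
True dip = arctan(0.70443) = 35.2°, dipping toward S (azimuth ≈ 171°).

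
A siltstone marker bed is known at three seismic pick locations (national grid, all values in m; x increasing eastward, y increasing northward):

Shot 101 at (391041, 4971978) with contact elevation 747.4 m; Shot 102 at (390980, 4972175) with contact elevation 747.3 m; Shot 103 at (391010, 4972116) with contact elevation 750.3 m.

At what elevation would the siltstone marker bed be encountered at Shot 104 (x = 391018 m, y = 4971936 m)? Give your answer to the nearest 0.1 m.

Two edge vectors: Shot 101→Shot 102 = (-61, 197, -0.1), Shot 101→Shot 103 = (-31, 138, 2.9).
Normal n = (Shot 101→Shot 102) × (Shot 101→Shot 103) = (585.1, 180, -2311).
So ∂z/∂x = −n_x/n_z = 0.253180441 and ∂z/∂y = −n_y/n_z = 0.077888360.
Intercept c from Shot 101: 747.4 − 99003.93 − 387259.21 = −485515.75.
At (391018, 4971936): z = 98998.1 + 387255.9 − 485515.75 = 738.3 m.

738.3 m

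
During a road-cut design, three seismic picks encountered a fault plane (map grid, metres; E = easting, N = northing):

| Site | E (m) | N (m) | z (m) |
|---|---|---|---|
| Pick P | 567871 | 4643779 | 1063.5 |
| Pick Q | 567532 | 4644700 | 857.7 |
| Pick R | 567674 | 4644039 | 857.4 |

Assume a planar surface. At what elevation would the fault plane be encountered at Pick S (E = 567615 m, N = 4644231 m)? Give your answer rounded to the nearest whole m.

Let the plane be z = a·E + b·N + c.
Pick Q−Pick P: −339a + 921b = −205.8;  Pick R−Pick P: −197a + 260b = −206.1.
Solving gives a = 1.46103412, b = 0.31432200.
Then c = 1063.5 − a·567871 − b·4643779 = −2288257.33.
At (567615, 4644231): z = 829304.9 + 1459784.0 − 2288257.33 = 831.5 m.

832 m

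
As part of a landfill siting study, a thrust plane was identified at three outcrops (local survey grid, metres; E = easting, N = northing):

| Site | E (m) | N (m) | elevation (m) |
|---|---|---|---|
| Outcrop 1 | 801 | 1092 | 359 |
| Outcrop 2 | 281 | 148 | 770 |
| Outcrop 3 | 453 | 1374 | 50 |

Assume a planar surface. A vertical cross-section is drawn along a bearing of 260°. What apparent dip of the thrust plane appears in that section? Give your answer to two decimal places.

Two edge vectors: Outcrop 1→Outcrop 2 = (-520, -944, 411), Outcrop 1→Outcrop 3 = (-348, 282, -309).
Normal n = (Outcrop 1→Outcrop 2) × (Outcrop 1→Outcrop 3) = (175794, -303708, -475152).
So ∂z/∂E = −n_x/n_z = 0.36997 and ∂z/∂N = −n_y/n_z = −0.63918.
Unit vector along 260° is (sin 260°, cos 260°) = (-0.9848, -0.1736).
Slope in that direction = a·(-0.9848) + b·(-0.1736) = −0.25336.
Apparent dip = arctan|0.25336| = 14.22° (true dip is 36.4°, so apparent ≤ true as expected).

14.22°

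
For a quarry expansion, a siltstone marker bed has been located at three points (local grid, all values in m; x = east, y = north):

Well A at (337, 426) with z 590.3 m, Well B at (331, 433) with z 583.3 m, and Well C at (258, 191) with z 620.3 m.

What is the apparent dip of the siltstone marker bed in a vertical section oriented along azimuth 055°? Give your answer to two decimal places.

21.04°

Two edge vectors: Well A→Well B = (-6, 7, -7), Well A→Well C = (-79, -235, 30).
Normal n = (Well A→Well B) × (Well A→Well C) = (-1435, 733, 1963).
So ∂z/∂x = −n_x/n_z = 0.73102 and ∂z/∂y = −n_y/n_z = −0.37341.
Unit vector along 055° is (sin 55°, cos 55°) = (0.8192, 0.5736).
Slope in that direction = a·(0.8192) + b·(0.5736) = 0.38464.
Apparent dip = arctan|0.38464| = 21.04° (true dip is 39.4°, so apparent ≤ true as expected).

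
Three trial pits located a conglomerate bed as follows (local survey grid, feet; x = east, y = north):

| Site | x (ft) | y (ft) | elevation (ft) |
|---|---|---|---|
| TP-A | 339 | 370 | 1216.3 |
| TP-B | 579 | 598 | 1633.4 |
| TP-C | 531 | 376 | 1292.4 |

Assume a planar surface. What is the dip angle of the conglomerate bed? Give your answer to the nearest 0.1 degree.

56.3°

Two edge vectors: TP-A→TP-B = (240, 228, 417.1), TP-A→TP-C = (192, 6, 76.1).
Normal n = (TP-A→TP-B) × (TP-A→TP-C) = (14848.2, 61819.2, -42336).
So ∂z/∂x = −n_x/n_z = 0.35072 and ∂z/∂y = −n_y/n_z = 1.46020.
Gradient magnitude |∇z| = √(a² + b²) = √(0.12301 + 2.13220) = 1.50173.
True dip = arctan(1.50173) = 56.3°, dipping toward SSW (azimuth ≈ 194°).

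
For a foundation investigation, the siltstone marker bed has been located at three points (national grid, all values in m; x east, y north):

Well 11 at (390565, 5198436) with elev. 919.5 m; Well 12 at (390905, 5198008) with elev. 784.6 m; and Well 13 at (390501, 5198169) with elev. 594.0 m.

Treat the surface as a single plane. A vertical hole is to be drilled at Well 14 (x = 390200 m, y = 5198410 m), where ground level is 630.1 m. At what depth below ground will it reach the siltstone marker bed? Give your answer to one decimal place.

55.9 m

Let the plane be z = a·x + b·y + c.
Well 12−Well 11: 340a − 428b = −134.9;  Well 13−Well 11: −64a − 267b = −325.5.
Solving gives a = 0.874113157, b = 1.009575872.
Then c = 919.5 − a·390565 − b·5198436 = −5588694.07.
At (390200, 5198410): z_contact = 341078.95 + 5248189.31 − 5588694.07 = 574.20 m.
Depth below ground = 630.1 − 574.20 = 55.9 m.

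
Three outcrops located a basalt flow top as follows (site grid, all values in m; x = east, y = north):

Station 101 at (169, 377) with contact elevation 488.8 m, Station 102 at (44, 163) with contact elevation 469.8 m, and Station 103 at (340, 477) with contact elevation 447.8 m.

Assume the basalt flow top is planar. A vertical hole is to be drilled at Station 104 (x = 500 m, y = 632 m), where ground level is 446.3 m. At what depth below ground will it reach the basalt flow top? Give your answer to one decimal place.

Let the plane be z = a·x + b·y + c.
Station 102−Station 101: −125a − 214b = −19;  Station 103−Station 101: 171a + 100b = −41.
Solving gives a = −0.44301, b = 0.34756.
Then c = 488.8 − a·169 − b·377 = 432.64.
At (500, 632): z_contact = −221.51 + 219.66 + 432.64 = 430.79 m.
Depth below ground = 446.3 − 430.79 = 15.5 m.

15.5 m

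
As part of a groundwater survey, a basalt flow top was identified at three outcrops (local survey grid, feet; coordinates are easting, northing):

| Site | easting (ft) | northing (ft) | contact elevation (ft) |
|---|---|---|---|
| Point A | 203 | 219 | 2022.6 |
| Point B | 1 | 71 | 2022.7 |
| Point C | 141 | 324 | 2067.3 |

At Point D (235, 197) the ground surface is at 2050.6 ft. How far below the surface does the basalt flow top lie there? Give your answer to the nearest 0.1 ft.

Let the plane be z = a·easting + b·northing + c.
Point B−Point A: −202a − 148b = 0.1;  Point C−Point A: −62a + 105b = 44.7.
Solving gives a = −0.21806, b = 0.29695.
Then c = 2022.6 − a·203 − b·219 = 2001.83.
At (235, 197): z_contact = −51.25 + 58.50 + 2001.83 = 2009.09 ft.
Depth below ground = 2050.6 − 2009.09 = 41.5 ft.

41.5 ft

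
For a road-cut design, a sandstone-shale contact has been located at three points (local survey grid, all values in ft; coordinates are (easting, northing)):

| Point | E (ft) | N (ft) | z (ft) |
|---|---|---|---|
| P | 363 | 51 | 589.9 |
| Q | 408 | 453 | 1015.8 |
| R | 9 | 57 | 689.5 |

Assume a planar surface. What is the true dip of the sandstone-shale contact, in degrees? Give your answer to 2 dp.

48.24°

Let the plane be z = a·E + b·N + c.
Q−P: 45a + 402b = 425.9;  R−P: −354a + 6b = 99.6.
Solving gives a = −0.26290, b = 1.08888.
Gradient magnitude |∇z| = √(a² + b²) = √(0.06912 + 1.18566) = 1.12017.
True dip = arctan(1.12017) = 48.24°, dipping toward SSE (azimuth ≈ 166°).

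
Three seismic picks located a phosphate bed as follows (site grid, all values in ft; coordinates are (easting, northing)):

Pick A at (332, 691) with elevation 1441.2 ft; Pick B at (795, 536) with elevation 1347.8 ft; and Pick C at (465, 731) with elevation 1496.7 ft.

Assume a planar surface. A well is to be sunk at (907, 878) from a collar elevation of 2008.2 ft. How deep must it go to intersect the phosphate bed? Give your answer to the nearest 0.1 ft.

313.4 ft

Let the plane be z = a·E + b·N + c.
Pick B−Pick A: 463a − 155b = −93.4;  Pick C−Pick A: 133a + 40b = 55.5.
Solving gives a = 0.12435, b = 0.97403.
Then c = 1441.2 − a·332 − b·691 = 726.86.
At (907, 878): z_contact = 112.79 + 855.20 + 726.86 = 1694.85 ft.
Depth below ground = 2008.2 − 1694.85 = 313.4 ft.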